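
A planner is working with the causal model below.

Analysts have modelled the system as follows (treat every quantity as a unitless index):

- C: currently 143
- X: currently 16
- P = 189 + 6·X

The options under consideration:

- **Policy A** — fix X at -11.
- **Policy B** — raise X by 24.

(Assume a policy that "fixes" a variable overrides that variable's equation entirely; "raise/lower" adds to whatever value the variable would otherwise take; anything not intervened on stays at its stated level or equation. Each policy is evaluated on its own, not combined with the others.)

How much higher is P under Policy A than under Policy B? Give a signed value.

-306

Policy A (X := -11):
  X = -11
  P = 189 + 6·(-11) = 123
Policy B (X + 24):
  X = 16 + 24 = 40
  P = 189 + 6·40 = 429
P: 123 − 429 = -306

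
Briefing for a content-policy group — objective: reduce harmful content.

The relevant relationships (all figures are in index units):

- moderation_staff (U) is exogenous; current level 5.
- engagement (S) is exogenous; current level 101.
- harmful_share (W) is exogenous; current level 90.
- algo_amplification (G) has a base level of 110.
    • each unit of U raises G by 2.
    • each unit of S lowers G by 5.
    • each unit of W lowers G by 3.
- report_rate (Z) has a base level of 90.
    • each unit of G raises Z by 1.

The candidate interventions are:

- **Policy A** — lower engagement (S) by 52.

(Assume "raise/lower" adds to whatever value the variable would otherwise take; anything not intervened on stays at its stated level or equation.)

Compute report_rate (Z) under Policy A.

-305

Policy A (S − 52):
  U = 5
  S = 101 − 52 = 49
  W = 90
  G = 110 + 2·5 − 5·49 − 3·90 = -395
  Z = 90 + (-395) = -305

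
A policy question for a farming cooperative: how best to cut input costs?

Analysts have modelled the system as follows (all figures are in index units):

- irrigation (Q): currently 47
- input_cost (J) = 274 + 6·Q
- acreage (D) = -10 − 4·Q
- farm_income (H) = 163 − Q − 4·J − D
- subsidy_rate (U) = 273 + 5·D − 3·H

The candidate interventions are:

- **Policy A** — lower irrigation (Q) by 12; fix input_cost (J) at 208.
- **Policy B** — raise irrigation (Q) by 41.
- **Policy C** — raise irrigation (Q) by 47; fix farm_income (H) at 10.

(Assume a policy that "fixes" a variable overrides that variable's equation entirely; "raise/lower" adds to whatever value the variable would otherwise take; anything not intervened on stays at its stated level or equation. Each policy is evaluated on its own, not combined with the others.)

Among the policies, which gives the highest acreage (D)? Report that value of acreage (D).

Policy A (Q − 12, J := 208):
  Q = 47 − 12 = 35
  D = -10 − 4·35 = -150
Policy B (Q + 41):
  Q = 47 + 41 = 88
  D = -10 − 4·88 = -362
Policy C (Q + 47, H := 10):
  Q = 47 + 47 = 94
  D = -10 − 4·94 = -386
Comparing — Policy A: D=-150, Policy B: D=-362, Policy C: D=-386. Highest is -150 (Policy A).

-150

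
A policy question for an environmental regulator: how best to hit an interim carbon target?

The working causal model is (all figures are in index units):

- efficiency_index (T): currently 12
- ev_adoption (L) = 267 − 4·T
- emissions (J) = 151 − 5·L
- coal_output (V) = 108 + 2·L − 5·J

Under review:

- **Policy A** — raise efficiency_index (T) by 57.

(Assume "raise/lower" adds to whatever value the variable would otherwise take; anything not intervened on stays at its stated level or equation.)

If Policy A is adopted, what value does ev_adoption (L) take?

-9

Policy A (T + 57):
  T = 12 + 57 = 69
  L = 267 − 4·69 = -9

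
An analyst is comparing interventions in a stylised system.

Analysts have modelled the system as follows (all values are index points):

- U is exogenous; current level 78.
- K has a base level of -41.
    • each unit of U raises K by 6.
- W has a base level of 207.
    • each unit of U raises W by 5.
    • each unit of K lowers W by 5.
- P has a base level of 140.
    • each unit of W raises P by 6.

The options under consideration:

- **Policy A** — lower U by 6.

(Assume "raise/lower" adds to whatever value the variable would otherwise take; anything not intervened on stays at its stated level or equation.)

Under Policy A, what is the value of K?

Policy A (U − 6):
  U = 78 − 6 = 72
  K = -41 + 6·72 = 391

391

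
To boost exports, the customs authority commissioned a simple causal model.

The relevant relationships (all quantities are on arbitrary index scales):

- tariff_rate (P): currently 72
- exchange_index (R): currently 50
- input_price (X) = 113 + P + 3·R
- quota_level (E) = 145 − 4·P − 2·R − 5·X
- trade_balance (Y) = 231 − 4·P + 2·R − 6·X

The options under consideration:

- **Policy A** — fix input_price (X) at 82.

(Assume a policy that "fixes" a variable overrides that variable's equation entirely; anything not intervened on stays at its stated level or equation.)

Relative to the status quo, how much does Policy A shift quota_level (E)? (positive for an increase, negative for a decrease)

1265

Baseline:
  P = 72
  R = 50
  X = 113 + 72 + 3·50 = 335
  E = 145 − 4·72 − 2·50 − 5·335 = -1918
Policy A (X := 82):
  P = 72
  R = 50
  X = 82
  E = 145 − 4·72 − 2·50 − 5·82 = -653
Change in E: -653 − (-1918) = 1265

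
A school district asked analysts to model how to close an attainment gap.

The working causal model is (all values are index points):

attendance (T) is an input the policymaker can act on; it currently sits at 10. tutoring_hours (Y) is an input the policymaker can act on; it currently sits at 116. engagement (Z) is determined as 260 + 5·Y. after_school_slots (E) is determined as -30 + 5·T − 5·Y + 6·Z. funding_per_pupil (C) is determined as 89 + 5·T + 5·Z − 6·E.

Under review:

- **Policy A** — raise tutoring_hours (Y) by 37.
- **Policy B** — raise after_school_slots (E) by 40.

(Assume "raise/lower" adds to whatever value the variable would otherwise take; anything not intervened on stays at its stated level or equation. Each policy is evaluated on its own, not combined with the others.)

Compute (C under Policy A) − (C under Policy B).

Policy A (Y + 37):
  T = 10
  Y = 116 + 37 = 153
  Z = 260 + 5·153 = 1025
  E = -30 + 5·10 − 5·153 + 6·1025 = 5405
  C = 89 + 5·10 + 5·1025 − 6·5405 = -27166
Policy B (E + 40):
  T = 10
  Y = 116
  Z = 260 + 5·116 = 840
  E = -30 + 5·10 − 5·116 + 6·840 (+40 from intervention) = 4520
  C = 89 + 5·10 + 5·840 − 6·4520 = -22781
C: -27166 − (-22781) = -4385

-4385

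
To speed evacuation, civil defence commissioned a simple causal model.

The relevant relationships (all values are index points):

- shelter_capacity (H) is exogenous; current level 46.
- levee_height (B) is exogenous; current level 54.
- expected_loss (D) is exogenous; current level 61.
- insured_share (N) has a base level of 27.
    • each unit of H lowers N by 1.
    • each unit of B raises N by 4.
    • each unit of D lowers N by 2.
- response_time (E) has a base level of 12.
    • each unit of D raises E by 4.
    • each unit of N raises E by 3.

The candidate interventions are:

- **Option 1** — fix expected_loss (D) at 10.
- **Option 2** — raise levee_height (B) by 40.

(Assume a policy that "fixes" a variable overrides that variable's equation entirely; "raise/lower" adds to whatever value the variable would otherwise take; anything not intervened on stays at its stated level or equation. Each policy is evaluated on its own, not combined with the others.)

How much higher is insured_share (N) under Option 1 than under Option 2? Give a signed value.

-58

Option 1 (D := 10):
  H = 46
  B = 54
  D = 10
  N = 27 − 46 + 4·54 − 2·10 = 177
Option 2 (B + 40):
  H = 46
  B = 54 + 40 = 94
  D = 61
  N = 27 − 46 + 4·94 − 2·61 = 235
N: 177 − 235 = -58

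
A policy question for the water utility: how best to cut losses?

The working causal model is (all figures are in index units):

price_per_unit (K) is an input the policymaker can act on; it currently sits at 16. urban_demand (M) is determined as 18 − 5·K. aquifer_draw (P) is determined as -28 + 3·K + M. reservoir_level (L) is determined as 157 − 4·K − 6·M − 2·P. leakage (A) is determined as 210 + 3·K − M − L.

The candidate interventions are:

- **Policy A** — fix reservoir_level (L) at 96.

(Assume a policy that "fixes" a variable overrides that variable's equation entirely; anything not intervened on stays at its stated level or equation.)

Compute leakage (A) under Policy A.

224

Policy A (L := 96):
  K = 16
  M = 18 − 5·16 = -62
  P = -28 + 3·16 + (-62) = -42
  L = 96
  A = 210 + 3·16 − (-62) − 96 = 224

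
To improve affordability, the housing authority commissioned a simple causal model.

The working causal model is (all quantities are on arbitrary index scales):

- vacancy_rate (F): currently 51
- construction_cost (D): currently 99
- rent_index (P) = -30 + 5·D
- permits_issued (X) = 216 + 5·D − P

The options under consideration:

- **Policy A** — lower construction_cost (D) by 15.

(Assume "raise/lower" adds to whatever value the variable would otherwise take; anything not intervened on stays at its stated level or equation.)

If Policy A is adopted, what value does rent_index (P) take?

390

Policy A (D − 15):
  D = 99 − 15 = 84
  P = -30 + 5·84 = 390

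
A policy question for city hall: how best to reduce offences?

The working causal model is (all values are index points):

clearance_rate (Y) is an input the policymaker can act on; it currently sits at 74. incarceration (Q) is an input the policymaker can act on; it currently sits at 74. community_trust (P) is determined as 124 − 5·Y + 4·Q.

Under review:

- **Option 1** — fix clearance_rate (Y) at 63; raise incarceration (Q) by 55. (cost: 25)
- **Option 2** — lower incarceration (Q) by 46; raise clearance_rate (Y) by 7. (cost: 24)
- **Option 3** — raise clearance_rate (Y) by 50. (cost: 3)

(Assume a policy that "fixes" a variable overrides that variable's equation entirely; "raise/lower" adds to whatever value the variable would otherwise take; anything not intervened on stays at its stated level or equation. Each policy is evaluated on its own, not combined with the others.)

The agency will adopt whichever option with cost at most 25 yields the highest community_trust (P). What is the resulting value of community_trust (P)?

325

Option 1 (Y := 63, Q + 55):
  Y = 63
  Q = 74 + 55 = 129
  P = 124 − 5·63 + 4·129 = 325
Option 2 (Q − 46, Y + 7):
  Y = 74 + 7 = 81
  Q = 74 − 46 = 28
  P = 124 − 5·81 + 4·28 = -169
Option 3 (Y + 50):
  Y = 74 + 50 = 124
  Q = 74
  P = 124 − 5·124 + 4·74 = -200
Comparing — Option 1: P=325, Option 2: P=-169, Option 3: P=-200. Highest is 325 (Option 1).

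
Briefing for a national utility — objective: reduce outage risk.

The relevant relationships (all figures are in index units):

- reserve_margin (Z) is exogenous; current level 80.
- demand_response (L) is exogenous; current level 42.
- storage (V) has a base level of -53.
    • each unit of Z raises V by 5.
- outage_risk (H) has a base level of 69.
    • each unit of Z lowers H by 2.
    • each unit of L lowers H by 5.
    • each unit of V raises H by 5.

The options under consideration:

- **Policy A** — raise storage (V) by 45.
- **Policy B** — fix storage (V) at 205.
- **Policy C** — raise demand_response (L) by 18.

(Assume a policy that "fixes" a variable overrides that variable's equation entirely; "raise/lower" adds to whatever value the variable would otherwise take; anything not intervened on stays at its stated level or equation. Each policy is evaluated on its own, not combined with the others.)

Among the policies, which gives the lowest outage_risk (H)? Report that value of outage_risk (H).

Policy A (V + 45):
  Z = 80
  L = 42
  V = -53 + 5·80 (+45 from intervention) = 392
  H = 69 − 2·80 − 5·42 + 5·392 = 1659
Policy B (V := 205):
  Z = 80
  L = 42
  V = 205
  H = 69 − 2·80 − 5·42 + 5·205 = 724
Policy C (L + 18):
  Z = 80
  L = 42 + 18 = 60
  V = -53 + 5·80 = 347
  H = 69 − 2·80 − 5·60 + 5·347 = 1344
Comparing — Policy A: H=1659, Policy B: H=724, Policy C: H=1344. Lowest is 724 (Policy B).

724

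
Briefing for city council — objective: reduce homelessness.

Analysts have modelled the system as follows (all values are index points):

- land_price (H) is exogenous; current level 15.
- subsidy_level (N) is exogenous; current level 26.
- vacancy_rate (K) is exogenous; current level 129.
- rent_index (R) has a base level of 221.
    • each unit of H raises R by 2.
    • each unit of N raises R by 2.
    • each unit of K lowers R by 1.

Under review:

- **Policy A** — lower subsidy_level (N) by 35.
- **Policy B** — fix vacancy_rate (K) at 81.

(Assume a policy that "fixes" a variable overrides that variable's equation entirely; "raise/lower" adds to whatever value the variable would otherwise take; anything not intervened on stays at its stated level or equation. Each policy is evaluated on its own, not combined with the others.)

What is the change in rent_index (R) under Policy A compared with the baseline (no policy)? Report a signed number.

-70

Baseline:
  H = 15
  N = 26
  K = 129
  R = 221 + 2·15 + 2·26 − 129 = 174
Policy A (N − 35):
  H = 15
  N = 26 − 35 = -9
  K = 129
  R = 221 + 2·15 + 2·(-9) − 129 = 104
Change in R: 104 − 174 = -70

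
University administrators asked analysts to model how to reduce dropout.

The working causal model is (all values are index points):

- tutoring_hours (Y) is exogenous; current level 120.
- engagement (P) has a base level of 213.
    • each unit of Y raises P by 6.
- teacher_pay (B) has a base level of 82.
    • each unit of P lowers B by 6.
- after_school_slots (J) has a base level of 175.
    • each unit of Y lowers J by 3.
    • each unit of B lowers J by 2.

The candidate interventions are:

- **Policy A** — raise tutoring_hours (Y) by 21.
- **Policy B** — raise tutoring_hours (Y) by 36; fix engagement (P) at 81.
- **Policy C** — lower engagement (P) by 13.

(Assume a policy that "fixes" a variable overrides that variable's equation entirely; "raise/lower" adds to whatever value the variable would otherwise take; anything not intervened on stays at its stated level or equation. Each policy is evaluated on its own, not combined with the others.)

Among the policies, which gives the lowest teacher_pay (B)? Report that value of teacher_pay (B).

-6272

Policy A (Y + 21):
  Y = 120 + 21 = 141
  P = 213 + 6·141 = 1059
  B = 82 − 6·1059 = -6272
Policy B (Y + 36, P := 81):
  Y = 120 + 36 = 156
  P = 81
  B = 82 − 6·81 = -404
Policy C (P − 13):
  Y = 120
  P = 213 + 6·120 (−13 from intervention) = 920
  B = 82 − 6·920 = -5438
Comparing — Policy A: B=-6272, Policy B: B=-404, Policy C: B=-5438. Lowest is -6272 (Policy A).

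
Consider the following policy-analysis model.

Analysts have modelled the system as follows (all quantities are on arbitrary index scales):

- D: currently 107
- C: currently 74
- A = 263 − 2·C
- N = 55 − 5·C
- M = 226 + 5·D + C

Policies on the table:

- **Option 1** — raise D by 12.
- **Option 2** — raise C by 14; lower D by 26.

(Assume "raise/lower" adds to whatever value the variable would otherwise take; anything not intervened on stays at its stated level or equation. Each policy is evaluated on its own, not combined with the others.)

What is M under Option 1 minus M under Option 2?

176

Option 1 (D + 12):
  D = 107 + 12 = 119
  C = 74
  M = 226 + 5·119 + 74 = 895
Option 2 (C + 14, D − 26):
  D = 107 − 26 = 81
  C = 74 + 14 = 88
  M = 226 + 5·81 + 88 = 719
M: 895 − 719 = 176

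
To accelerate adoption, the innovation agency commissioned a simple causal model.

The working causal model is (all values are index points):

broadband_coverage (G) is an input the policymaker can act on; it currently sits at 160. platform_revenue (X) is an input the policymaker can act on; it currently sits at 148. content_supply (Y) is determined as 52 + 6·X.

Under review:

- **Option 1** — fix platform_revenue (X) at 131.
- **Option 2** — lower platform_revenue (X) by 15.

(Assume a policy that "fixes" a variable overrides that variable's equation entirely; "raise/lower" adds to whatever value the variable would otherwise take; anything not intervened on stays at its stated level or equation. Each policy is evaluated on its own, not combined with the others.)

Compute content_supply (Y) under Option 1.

Option 1 (X := 131):
  X = 131
  Y = 52 + 6·131 = 838

838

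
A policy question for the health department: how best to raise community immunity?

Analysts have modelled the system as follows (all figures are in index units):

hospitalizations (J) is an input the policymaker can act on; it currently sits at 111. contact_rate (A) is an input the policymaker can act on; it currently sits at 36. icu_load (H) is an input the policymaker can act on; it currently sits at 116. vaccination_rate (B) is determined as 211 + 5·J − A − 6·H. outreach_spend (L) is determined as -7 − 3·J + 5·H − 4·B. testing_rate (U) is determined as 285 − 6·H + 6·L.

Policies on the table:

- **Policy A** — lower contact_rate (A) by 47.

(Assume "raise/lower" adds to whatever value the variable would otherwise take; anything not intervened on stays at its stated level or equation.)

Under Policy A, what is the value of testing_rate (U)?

Policy A (A − 47):
  J = 111
  A = 36 − 47 = -11
  H = 116
  B = 211 + 5·111 − (-11) − 6·116 = 81
  L = -7 − 3·111 + 5·116 − 4·81 = -84
  U = 285 − 6·116 + 6·(-84) = -915

-915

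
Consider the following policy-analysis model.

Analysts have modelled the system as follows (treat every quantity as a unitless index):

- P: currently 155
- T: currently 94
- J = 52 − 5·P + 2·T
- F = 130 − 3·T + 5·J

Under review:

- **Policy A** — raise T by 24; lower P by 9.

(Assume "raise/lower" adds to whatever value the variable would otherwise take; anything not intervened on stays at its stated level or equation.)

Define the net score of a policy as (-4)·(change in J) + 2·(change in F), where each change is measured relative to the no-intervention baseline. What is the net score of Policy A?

Baseline:
  P = 155
  T = 94
  J = 52 − 5·155 + 2·94 = -535
  F = 130 − 3·94 + 5·(-535) = -2827
Policy A (T + 24, P − 9):
  P = 155 − 9 = 146
  T = 94 + 24 = 118
  J = 52 − 5·146 + 2·118 = -442
  F = 130 − 3·118 + 5·(-442) = -2434
ΔJ = -442 − (-535) = 93; ΔF = -2434 − (-2827) = 393
Score = (-4)·93 + 2·393 = 414

414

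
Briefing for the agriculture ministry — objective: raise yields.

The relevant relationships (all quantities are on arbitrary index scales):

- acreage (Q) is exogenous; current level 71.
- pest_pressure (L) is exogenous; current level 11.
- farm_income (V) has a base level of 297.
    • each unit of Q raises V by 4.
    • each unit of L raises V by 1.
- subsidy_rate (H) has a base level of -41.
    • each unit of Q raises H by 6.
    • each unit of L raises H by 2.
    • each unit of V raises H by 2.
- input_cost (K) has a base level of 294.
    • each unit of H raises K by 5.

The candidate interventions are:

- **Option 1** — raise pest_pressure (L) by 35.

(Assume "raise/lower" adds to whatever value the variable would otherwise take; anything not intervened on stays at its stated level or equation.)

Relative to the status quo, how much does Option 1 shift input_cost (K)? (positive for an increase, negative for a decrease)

Baseline:
  Q = 71
  L = 11
  V = 297 + 4·71 + 11 = 592
  H = -41 + 6·71 + 2·11 + 2·592 = 1591
  K = 294 + 5·1591 = 8249
Option 1 (L + 35):
  Q = 71
  L = 11 + 35 = 46
  V = 297 + 4·71 + 46 = 627
  H = -41 + 6·71 + 2·46 + 2·627 = 1731
  K = 294 + 5·1731 = 8949
Change in K: 8949 − 8249 = 700

700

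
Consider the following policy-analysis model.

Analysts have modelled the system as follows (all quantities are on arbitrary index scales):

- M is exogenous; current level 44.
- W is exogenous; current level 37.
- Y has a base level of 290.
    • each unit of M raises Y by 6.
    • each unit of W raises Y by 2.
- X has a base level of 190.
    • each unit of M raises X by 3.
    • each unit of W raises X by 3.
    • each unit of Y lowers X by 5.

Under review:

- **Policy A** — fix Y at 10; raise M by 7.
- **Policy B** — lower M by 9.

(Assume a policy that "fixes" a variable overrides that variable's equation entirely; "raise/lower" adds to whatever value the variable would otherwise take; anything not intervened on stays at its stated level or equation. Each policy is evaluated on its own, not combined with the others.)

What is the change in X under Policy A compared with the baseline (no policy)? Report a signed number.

3111

Baseline:
  M = 44
  W = 37
  Y = 290 + 6·44 + 2·37 = 628
  X = 190 + 3·44 + 3·37 − 5·628 = -2707
Policy A (Y := 10, M + 7):
  M = 44 + 7 = 51
  W = 37
  Y = 10
  X = 190 + 3·51 + 3·37 − 5·10 = 404
Change in X: 404 − (-2707) = 3111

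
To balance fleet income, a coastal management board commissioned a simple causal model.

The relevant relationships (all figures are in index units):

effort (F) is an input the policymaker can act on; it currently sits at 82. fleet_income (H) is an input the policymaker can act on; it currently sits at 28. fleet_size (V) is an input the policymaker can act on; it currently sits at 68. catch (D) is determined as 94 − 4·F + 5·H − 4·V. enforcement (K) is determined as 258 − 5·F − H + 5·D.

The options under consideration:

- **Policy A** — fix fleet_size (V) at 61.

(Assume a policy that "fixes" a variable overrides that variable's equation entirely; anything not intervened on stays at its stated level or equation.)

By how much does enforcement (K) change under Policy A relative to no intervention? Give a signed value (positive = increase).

140

Baseline:
  F = 82
  H = 28
  V = 68
  D = 94 − 4·82 + 5·28 − 4·68 = -366
  K = 258 − 5·82 − 28 + 5·(-366) = -2010
Policy A (V := 61):
  F = 82
  H = 28
  V = 61
  D = 94 − 4·82 + 5·28 − 4·61 = -338
  K = 258 − 5·82 − 28 + 5·(-338) = -1870
Change in K: -1870 − (-2010) = 140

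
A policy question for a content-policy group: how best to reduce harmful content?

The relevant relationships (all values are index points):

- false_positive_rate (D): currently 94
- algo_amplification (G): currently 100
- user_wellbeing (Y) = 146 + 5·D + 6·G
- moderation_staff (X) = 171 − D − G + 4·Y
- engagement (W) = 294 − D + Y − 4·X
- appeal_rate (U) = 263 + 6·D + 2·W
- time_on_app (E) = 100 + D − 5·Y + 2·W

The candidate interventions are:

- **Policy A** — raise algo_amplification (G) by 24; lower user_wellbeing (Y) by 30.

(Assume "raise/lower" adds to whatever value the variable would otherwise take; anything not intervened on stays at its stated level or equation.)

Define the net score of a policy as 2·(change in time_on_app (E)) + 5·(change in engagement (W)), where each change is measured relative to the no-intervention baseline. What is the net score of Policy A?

-15666

Baseline:
  D = 94
  G = 100
  Y = 146 + 5·94 + 6·100 = 1216
  X = 171 − 94 − 100 + 4·1216 = 4841
  W = 294 − 94 + 1216 − 4·4841 = -17948
  E = 100 + 94 − 5·1216 + 2·(-17948) = -41782
Policy A (G + 24, Y − 30):
  D = 94
  G = 100 + 24 = 124
  Y = 146 + 5·94 + 6·124 (−30 from intervention) = 1330
  X = 171 − 94 − 124 + 4·1330 = 5273
  W = 294 − 94 + 1330 − 4·5273 = -19562
  E = 100 + 94 − 5·1330 + 2·(-19562) = -45580
ΔE = -45580 − (-41782) = -3798; ΔW = -19562 − (-17948) = -1614
Score = 2·(-3798) + 5·(-1614) = -15666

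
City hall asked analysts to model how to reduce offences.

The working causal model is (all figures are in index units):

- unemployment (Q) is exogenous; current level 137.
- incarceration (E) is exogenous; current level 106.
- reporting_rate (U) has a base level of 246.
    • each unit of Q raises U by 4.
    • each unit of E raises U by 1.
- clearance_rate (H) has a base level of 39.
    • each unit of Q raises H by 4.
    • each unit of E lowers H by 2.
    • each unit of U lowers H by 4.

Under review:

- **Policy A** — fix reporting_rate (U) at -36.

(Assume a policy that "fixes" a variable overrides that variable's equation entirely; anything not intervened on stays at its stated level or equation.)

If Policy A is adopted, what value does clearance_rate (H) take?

Policy A (U := -36):
  Q = 137
  E = 106
  U = -36
  H = 39 + 4·137 − 2·106 − 4·(-36) = 519

519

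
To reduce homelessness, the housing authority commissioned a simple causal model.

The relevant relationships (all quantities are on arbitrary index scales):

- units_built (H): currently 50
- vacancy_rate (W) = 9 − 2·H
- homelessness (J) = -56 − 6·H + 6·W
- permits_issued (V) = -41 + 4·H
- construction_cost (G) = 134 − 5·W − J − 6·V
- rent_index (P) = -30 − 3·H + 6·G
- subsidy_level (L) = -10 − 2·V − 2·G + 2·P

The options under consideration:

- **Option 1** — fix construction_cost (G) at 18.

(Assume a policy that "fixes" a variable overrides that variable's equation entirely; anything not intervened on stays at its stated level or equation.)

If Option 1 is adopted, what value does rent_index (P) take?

-72

Option 1 (G := 18):
  H = 50
  W = 9 − 2·50 = -91
  J = -56 − 6·50 + 6·(-91) = -902
  V = -41 + 4·50 = 159
  G = 18
  P = -30 − 3·50 + 6·18 = -72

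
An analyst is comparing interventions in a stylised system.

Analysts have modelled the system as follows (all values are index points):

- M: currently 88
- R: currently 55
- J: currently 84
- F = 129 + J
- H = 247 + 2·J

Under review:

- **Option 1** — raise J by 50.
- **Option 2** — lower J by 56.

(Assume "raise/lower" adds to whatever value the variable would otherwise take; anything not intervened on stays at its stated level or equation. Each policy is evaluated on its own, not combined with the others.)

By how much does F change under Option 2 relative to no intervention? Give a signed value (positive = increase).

Baseline:
  J = 84
  F = 129 + 84 = 213
Option 2 (J − 56):
  J = 84 − 56 = 28
  F = 129 + 28 = 157
Change in F: 157 − 213 = -56

-56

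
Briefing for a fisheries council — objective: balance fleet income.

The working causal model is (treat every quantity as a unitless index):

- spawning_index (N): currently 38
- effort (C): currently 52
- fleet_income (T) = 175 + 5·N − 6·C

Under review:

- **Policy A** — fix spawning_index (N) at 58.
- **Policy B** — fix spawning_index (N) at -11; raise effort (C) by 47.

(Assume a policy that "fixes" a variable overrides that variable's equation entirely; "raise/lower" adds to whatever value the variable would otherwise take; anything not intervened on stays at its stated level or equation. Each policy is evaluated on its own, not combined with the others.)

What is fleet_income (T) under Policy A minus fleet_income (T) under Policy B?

627

Policy A (N := 58):
  N = 58
  C = 52
  T = 175 + 5·58 − 6·52 = 153
Policy B (N := -11, C + 47):
  N = -11
  C = 52 + 47 = 99
  T = 175 + 5·(-11) − 6·99 = -474
T: 153 − (-474) = 627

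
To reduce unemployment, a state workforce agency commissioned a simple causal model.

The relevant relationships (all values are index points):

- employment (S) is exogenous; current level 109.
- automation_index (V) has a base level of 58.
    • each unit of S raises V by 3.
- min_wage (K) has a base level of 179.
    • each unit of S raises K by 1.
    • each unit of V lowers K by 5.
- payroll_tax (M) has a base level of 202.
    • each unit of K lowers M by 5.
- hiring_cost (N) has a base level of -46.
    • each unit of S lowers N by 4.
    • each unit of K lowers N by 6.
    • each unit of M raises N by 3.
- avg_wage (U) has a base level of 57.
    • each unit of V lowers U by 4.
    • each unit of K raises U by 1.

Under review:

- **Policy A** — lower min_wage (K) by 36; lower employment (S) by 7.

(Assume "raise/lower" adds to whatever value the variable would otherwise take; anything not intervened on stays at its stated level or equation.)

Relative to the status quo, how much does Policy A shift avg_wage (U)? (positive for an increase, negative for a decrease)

146

Baseline:
  S = 109
  V = 58 + 3·109 = 385
  K = 179 + 109 − 5·385 = -1637
  U = 57 − 4·385 + (-1637) = -3120
Policy A (K − 36, S − 7):
  S = 109 − 7 = 102
  V = 58 + 3·102 = 364
  K = 179 + 102 − 5·364 (−36 from intervention) = -1575
  U = 57 − 4·364 + (-1575) = -2974
Change in U: -2974 − (-3120) = 146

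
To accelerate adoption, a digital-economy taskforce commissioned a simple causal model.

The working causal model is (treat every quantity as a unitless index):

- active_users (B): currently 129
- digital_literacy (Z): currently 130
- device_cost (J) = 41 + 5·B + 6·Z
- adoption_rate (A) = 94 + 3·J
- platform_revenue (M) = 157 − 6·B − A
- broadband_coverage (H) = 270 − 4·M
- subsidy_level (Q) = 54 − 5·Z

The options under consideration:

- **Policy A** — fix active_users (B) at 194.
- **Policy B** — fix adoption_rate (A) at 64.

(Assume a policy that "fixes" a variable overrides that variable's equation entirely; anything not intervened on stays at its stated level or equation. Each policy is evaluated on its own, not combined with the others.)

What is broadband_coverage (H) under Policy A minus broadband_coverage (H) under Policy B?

Policy A (B := 194):
  B = 194
  Z = 130
  J = 41 + 5·194 + 6·130 = 1791
  A = 94 + 3·1791 = 5467
  M = 157 − 6·194 − 5467 = -6474
  H = 270 − 4·(-6474) = 26166
Policy B (A := 64):
  B = 129
  Z = 130
  J = 41 + 5·129 + 6·130 = 1466
  A = 64
  M = 157 − 6·129 − 64 = -681
  H = 270 − 4·(-681) = 2994
H: 26166 − 2994 = 23172

23172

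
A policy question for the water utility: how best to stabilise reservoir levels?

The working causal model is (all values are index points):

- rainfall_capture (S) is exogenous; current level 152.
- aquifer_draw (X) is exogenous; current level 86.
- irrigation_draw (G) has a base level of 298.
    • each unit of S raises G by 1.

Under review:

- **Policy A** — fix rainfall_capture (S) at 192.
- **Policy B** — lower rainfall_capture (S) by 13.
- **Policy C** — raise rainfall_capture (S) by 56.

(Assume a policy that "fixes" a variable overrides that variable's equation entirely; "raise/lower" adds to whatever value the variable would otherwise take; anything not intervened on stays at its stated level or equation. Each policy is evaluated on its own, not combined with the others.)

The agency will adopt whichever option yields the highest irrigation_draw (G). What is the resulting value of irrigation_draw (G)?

Policy A (S := 192):
  S = 192
  G = 298 + 192 = 490
Policy B (S − 13):
  S = 152 − 13 = 139
  G = 298 + 139 = 437
Policy C (S + 56):
  S = 152 + 56 = 208
  G = 298 + 208 = 506
Comparing — Policy A: G=490, Policy B: G=437, Policy C: G=506. Highest is 506 (Policy C).

506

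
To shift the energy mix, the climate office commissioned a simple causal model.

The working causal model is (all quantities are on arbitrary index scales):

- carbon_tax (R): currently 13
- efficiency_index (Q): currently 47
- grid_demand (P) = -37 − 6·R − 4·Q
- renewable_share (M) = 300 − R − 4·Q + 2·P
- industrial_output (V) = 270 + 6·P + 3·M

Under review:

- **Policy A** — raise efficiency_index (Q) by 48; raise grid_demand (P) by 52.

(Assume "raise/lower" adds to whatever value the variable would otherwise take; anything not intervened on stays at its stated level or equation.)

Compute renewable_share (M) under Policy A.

-979

Policy A (Q + 48, P + 52):
  R = 13
  Q = 47 + 48 = 95
  P = -37 − 6·13 − 4·95 (+52 from intervention) = -443
  M = 300 − 13 − 4·95 + 2·(-443) = -979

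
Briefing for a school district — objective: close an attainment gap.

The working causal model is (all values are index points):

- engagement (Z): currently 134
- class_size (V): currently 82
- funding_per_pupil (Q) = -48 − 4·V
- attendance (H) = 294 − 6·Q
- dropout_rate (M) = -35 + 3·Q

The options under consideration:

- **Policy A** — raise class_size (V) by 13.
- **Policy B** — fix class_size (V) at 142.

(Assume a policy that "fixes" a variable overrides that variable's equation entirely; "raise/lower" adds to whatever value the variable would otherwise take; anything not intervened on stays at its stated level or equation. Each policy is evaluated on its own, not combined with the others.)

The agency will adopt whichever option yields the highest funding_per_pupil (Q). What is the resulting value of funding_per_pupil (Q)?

-428

Policy A (V + 13):
  V = 82 + 13 = 95
  Q = -48 − 4·95 = -428
Policy B (V := 142):
  V = 142
  Q = -48 − 4·142 = -616
Comparing — Policy A: Q=-428, Policy B: Q=-616. Highest is -428 (Policy A).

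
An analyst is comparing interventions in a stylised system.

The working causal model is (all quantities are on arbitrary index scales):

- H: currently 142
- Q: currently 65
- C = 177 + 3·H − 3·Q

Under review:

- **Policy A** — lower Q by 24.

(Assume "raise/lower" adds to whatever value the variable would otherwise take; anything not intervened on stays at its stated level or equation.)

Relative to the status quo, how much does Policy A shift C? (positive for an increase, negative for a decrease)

Baseline:
  H = 142
  Q = 65
  C = 177 + 3·142 − 3·65 = 408
Policy A (Q − 24):
  H = 142
  Q = 65 − 24 = 41
  C = 177 + 3·142 − 3·41 = 480
Change in C: 480 − 408 = 72

72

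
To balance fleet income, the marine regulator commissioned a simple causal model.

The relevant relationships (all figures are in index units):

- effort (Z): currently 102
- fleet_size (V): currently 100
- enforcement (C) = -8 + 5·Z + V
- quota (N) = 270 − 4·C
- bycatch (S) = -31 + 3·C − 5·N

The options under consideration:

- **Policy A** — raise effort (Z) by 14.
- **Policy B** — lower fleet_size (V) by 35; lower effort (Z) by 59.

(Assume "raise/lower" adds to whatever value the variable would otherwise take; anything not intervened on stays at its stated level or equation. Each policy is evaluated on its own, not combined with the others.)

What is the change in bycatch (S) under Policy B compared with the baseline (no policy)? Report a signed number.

-7590

Baseline:
  Z = 102
  V = 100
  C = -8 + 5·102 + 100 = 602
  N = 270 − 4·602 = -2138
  S = -31 + 3·602 − 5·(-2138) = 12465
Policy B (V − 35, Z − 59):
  Z = 102 − 59 = 43
  V = 100 − 35 = 65
  C = -8 + 5·43 + 65 = 272
  N = 270 − 4·272 = -818
  S = -31 + 3·272 − 5·(-818) = 4875
Change in S: 4875 − 12465 = -7590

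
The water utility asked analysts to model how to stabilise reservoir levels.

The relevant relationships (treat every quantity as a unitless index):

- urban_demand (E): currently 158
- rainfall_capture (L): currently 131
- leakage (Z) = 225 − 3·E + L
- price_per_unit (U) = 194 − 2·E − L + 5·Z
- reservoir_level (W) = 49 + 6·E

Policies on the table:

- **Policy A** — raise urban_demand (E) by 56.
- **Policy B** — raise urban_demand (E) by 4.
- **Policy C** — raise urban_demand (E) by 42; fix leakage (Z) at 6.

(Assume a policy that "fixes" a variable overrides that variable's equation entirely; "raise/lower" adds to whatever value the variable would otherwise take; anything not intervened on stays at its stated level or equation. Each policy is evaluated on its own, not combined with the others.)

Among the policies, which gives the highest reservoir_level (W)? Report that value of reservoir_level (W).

1333

Policy A (E + 56):
  E = 158 + 56 = 214
  W = 49 + 6·214 = 1333
Policy B (E + 4):
  E = 158 + 4 = 162
  W = 49 + 6·162 = 1021
Policy C (E + 42, Z := 6):
  E = 158 + 42 = 200
  W = 49 + 6·200 = 1249
Comparing — Policy A: W=1333, Policy B: W=1021, Policy C: W=1249. Highest is 1333 (Policy A).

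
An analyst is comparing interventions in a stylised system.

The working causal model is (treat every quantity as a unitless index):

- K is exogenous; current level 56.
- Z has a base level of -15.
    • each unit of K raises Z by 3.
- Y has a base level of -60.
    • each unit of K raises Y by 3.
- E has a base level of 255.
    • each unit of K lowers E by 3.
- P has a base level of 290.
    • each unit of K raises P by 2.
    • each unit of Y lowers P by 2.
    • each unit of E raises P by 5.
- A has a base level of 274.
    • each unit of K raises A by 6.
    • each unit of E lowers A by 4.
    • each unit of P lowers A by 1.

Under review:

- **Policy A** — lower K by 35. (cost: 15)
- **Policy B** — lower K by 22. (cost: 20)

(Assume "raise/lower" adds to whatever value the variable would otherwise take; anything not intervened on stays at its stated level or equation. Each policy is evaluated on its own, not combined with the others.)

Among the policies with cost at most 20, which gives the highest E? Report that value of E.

Policy A (K − 35):
  K = 56 − 35 = 21
  E = 255 − 3·21 = 192
Policy B (K − 22):
  K = 56 − 22 = 34
  E = 255 − 3·34 = 153
Comparing — Policy A: E=192, Policy B: E=153. Highest is 192 (Policy A).

192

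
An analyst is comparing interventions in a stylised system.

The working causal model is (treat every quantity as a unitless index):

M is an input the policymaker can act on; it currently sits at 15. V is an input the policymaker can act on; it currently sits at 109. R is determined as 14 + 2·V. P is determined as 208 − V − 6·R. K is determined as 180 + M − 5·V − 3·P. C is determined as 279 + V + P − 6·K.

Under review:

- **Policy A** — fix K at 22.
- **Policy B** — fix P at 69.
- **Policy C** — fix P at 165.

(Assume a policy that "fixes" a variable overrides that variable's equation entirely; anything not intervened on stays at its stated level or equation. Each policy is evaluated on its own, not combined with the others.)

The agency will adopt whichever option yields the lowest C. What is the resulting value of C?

-1037

Policy A (K := 22):
  M = 15
  V = 109
  R = 14 + 2·109 = 232
  P = 208 − 109 − 6·232 = -1293
  K = 22
  C = 279 + 109 + (-1293) − 6·22 = -1037
Policy B (P := 69):
  M = 15
  V = 109
  R = 14 + 2·109 = 232
  P = 69
  K = 180 + 15 − 5·109 − 3·69 = -557
  C = 279 + 109 + 69 − 6·(-557) = 3799
Policy C (P := 165):
  M = 15
  V = 109
  R = 14 + 2·109 = 232
  P = 165
  K = 180 + 15 − 5·109 − 3·165 = -845
  C = 279 + 109 + 165 − 6·(-845) = 5623
Comparing — Policy A: C=-1037, Policy B: C=3799, Policy C: C=5623. Lowest is -1037 (Policy A).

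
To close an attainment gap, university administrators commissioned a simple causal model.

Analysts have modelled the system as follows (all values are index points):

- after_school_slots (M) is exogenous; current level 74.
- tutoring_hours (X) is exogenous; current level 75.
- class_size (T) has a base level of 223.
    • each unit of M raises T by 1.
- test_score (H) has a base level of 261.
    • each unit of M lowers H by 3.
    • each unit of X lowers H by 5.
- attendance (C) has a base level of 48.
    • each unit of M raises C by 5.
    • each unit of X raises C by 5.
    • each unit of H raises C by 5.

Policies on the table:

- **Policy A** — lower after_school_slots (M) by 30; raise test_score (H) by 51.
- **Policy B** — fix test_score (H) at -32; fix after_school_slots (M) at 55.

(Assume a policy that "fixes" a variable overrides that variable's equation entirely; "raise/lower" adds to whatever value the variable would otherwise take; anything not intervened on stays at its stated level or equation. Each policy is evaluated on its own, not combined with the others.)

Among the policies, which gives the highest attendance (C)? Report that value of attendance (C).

538

Policy A (M − 30, H + 51):
  M = 74 − 30 = 44
  X = 75
  H = 261 − 3·44 − 5·75 (+51 from intervention) = -195
  C = 48 + 5·44 + 5·75 + 5·(-195) = -332
Policy B (H := -32, M := 55):
  M = 55
  X = 75
  H = -32
  C = 48 + 5·55 + 5·75 + 5·(-32) = 538
Comparing — Policy A: C=-332, Policy B: C=538. Highest is 538 (Policy B).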